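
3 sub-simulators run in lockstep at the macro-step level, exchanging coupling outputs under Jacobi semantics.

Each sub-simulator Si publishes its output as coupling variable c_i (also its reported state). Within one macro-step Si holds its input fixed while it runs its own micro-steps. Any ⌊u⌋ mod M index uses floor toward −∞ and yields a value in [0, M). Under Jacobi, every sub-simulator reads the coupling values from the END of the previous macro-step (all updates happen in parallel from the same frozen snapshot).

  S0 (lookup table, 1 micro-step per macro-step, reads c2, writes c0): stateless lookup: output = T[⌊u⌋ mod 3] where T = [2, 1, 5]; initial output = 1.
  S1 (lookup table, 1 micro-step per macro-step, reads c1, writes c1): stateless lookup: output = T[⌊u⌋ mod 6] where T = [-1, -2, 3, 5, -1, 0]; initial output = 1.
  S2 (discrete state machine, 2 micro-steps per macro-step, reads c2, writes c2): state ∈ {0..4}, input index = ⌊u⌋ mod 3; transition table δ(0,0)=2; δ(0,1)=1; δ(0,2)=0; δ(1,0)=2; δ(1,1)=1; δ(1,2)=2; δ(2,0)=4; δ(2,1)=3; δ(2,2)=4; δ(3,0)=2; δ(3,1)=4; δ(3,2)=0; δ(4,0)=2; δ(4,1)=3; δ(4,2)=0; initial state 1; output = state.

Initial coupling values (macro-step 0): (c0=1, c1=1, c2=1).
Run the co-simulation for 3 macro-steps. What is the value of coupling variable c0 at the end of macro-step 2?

c0 at macro-step 2 = 1

macro 1: S0 reads c2=1 → after 1×micro: 1; S1 reads c1=1 → after 1×micro: -2; S2 reads c2=1 → after 2×micro: 1 ⇒ (c0=1, c1=-2, c2=1)
macro 2: S0 reads c2=1 → after 1×micro: 1; S1 reads c1=-2 → after 1×micro: -1; S2 reads c2=1 → after 2×micro: 1 ⇒ (c0=1, c1=-1, c2=1)
macro 3: S0 reads c2=1 → after 1×micro: 1; S1 reads c1=-1 → after 1×micro: 0; S2 reads c2=1 → after 2×micro: 1 ⇒ (c0=1, c1=0, c2=1)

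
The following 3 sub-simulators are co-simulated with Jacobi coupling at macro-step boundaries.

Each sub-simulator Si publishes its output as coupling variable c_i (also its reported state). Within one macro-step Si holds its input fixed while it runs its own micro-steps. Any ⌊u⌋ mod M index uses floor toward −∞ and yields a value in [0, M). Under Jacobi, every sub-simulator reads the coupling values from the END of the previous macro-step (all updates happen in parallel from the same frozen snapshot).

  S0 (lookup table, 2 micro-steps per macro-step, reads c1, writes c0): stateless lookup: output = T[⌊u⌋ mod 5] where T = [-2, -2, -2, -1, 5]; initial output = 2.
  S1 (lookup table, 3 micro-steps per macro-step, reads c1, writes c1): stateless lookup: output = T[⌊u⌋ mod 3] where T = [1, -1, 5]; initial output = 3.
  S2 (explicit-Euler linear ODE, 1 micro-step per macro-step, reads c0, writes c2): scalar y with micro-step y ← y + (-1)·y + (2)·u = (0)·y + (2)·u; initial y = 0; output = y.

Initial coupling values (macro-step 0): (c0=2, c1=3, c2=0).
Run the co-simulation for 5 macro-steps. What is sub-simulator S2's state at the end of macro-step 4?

macro 1: S0 reads c1=3 → after 2×micro: -1; S1 reads c1=3 → after 3×micro: 1; S2 reads c0=2 → after 1×micro: 4 ⇒ (c0=-1, c1=1, c2=4)
macro 2: S0 reads c1=1 → after 2×micro: -2; S1 reads c1=1 → after 3×micro: -1; S2 reads c0=-1 → after 1×micro: -2 ⇒ (c0=-2, c1=-1, c2=-2)
macro 3: S0 reads c1=-1 → after 2×micro: 5; S1 reads c1=-1 → after 3×micro: 5; S2 reads c0=-2 → after 1×micro: -4 ⇒ (c0=5, c1=5, c2=-4)
macro 4: S0 reads c1=5 → after 2×micro: -2; S1 reads c1=5 → after 3×micro: 5; S2 reads c0=5 → after 1×micro: 10 ⇒ (c0=-2, c1=5, c2=10)
macro 5: S0 reads c1=5 → after 2×micro: -2; S1 reads c1=5 → after 3×micro: 5; S2 reads c0=-2 → after 1×micro: -4 ⇒ (c0=-2, c1=5, c2=-4)

S2 state at macro-step 4 = 10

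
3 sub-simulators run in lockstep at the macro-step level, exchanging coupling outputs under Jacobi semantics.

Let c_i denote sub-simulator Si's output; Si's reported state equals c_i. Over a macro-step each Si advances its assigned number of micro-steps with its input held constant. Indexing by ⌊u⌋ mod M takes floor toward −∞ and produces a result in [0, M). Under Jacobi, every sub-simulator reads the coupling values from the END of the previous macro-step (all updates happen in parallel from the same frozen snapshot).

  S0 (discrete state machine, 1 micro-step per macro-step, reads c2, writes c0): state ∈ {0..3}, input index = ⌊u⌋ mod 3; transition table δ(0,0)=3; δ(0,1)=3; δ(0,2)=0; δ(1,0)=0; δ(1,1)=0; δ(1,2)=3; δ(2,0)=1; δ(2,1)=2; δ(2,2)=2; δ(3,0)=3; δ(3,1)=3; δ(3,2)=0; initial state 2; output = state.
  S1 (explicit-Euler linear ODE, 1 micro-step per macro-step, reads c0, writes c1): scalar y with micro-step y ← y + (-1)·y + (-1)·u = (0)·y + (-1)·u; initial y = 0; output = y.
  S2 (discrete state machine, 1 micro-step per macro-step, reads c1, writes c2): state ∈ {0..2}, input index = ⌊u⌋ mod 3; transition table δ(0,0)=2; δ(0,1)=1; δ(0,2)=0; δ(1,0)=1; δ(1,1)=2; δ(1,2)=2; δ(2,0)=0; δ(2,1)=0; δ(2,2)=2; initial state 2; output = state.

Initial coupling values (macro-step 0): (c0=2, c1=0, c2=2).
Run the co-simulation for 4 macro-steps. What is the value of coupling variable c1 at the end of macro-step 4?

macro 1: S0 reads c2=2 → after 1×micro: 2; S1 reads c0=2 → after 1×micro: -2; S2 reads c1=0 → after 1×micro: 0 ⇒ (c0=2, c1=-2, c2=0)
macro 2: S0 reads c2=0 → after 1×micro: 1; S1 reads c0=2 → after 1×micro: -2; S2 reads c1=-2 → after 1×micro: 1 ⇒ (c0=1, c1=-2, c2=1)
macro 3: S0 reads c2=1 → after 1×micro: 0; S1 reads c0=1 → after 1×micro: -1; S2 reads c1=-2 → after 1×micro: 2 ⇒ (c0=0, c1=-1, c2=2)
macro 4: S0 reads c2=2 → after 1×micro: 0; S1 reads c0=0 → after 1×micro: 0; S2 reads c1=-1 → after 1×micro: 2 ⇒ (c0=0, c1=0, c2=2)

c1 at macro-step 4 = 0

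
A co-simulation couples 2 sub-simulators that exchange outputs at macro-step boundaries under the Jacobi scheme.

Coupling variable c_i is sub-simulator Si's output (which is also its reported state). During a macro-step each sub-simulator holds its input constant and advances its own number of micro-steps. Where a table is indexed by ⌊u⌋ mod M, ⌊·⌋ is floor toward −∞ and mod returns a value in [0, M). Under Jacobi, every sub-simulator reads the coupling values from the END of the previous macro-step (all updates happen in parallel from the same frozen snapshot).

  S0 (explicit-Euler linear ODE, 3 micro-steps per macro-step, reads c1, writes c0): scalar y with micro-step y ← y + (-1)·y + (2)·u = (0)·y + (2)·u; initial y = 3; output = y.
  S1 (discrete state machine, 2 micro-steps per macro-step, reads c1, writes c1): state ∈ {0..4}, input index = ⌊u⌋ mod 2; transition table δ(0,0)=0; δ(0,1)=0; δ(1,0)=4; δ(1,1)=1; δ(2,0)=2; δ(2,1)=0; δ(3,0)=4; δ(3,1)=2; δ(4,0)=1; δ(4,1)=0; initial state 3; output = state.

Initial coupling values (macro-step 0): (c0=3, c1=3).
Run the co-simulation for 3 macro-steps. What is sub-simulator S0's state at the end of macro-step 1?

macro 1: S0 reads c1=3 → after 3×micro: 6; S1 reads c1=3 → after 2×micro: 0 ⇒ (c0=6, c1=0)
macro 2: S0 reads c1=0 → after 3×micro: 0; S1 reads c1=0 → after 2×micro: 0 ⇒ (c0=0, c1=0)
macro 3: S0 reads c1=0 → after 3×micro: 0; S1 reads c1=0 → after 2×micro: 0 ⇒ (c0=0, c1=0)

S0 state at macro-step 1 = 6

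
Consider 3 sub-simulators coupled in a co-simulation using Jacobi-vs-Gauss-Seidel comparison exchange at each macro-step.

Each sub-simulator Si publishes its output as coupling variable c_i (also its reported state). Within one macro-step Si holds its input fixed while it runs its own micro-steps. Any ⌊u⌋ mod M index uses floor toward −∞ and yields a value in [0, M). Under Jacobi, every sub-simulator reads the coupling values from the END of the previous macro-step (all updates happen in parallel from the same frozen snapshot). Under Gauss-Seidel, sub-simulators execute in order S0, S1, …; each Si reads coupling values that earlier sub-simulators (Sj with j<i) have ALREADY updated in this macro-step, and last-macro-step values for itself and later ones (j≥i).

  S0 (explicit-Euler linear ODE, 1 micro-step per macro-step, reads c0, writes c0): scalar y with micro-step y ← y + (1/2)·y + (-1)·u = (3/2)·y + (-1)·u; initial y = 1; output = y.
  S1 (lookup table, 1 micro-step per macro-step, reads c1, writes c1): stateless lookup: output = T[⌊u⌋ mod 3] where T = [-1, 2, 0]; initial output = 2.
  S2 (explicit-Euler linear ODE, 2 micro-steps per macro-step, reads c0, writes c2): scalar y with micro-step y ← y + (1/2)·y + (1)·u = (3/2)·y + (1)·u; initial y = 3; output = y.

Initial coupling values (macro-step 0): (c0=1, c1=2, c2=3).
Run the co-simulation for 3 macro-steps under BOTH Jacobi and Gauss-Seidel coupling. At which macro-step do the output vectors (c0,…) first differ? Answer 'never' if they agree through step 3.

[Jacobi] macro 1: S0 reads c0=1 → after 1×micro: 1/2; S1 reads c1=2 → after 1×micro: 0; S2 reads c0=1 → after 2×micro: 37/4 ⇒ (c0=1/2, c1=0, c2=37/4)
[Jacobi] macro 2: S0 reads c0=1/2 → after 1×micro: 1/4; S1 reads c1=0 → after 1×micro: -1; S2 reads c0=1/2 → after 2×micro: 353/16 ⇒ (c0=1/4, c1=-1, c2=353/16)
[Jacobi] macro 3: S0 reads c0=1/4 → after 1×micro: 1/8; S1 reads c1=-1 → after 1×micro: 0; S2 reads c0=1/4 → after 2×micro: 3217/64 ⇒ (c0=1/8, c1=0, c2=3217/64)
[Gauss-Seidel] macro 1: S0 reads c0=1 → after 1×micro: 1/2; S1 reads c1=2 → after 1×micro: 0; S2 reads c0=1/2 → after 2×micro: 8 ⇒ (c0=1/2, c1=0, c2=8)
[Gauss-Seidel] macro 2: S0 reads c0=1/2 → after 1×micro: 1/4; S1 reads c1=0 → after 1×micro: -1; S2 reads c0=1/4 → after 2×micro: 149/8 ⇒ (c0=1/4, c1=-1, c2=149/8)
[Gauss-Seidel] macro 3: S0 reads c0=1/4 → after 1×micro: 1/8; S1 reads c1=-1 → after 1×micro: 0; S2 reads c0=1/8 → after 2×micro: 1351/32 ⇒ (c0=1/8, c1=0, c2=1351/32)

first divergence at macro-step: 1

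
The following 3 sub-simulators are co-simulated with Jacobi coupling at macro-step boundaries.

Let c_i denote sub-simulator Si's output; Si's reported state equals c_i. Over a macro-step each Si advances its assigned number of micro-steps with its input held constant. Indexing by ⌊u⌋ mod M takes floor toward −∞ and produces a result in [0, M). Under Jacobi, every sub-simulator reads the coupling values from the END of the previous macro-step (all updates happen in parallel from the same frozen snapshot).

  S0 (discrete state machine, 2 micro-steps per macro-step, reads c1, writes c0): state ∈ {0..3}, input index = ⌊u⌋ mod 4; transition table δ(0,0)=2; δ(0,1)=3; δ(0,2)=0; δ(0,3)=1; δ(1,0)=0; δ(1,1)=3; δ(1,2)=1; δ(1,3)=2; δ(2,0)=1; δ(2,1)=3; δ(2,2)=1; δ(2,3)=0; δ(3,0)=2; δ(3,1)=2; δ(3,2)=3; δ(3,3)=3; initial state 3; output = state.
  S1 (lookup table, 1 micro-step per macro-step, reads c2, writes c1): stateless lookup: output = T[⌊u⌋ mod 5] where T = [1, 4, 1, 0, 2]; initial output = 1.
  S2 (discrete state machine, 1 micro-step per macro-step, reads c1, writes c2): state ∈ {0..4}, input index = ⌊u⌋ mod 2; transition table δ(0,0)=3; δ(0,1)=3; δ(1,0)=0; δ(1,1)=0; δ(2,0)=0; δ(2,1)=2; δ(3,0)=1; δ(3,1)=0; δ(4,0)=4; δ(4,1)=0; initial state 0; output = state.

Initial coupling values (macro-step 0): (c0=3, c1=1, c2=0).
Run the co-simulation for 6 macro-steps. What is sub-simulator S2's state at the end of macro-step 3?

S2 state at macro-step 3 = 3

macro 1: S0 reads c1=1 → after 2×micro: 3; S1 reads c2=0 → after 1×micro: 1; S2 reads c1=1 → after 1×micro: 3 ⇒ (c0=3, c1=1, c2=3)
macro 2: S0 reads c1=1 → after 2×micro: 3; S1 reads c2=3 → after 1×micro: 0; S2 reads c1=1 → after 1×micro: 0 ⇒ (c0=3, c1=0, c2=0)
macro 3: S0 reads c1=0 → after 2×micro: 1; S1 reads c2=0 → after 1×micro: 1; S2 reads c1=0 → after 1×micro: 3 ⇒ (c0=1, c1=1, c2=3)
macro 4: S0 reads c1=1 → after 2×micro: 2; S1 reads c2=3 → after 1×micro: 0; S2 reads c1=1 → after 1×micro: 0 ⇒ (c0=2, c1=0, c2=0)
macro 5: S0 reads c1=0 → after 2×micro: 0; S1 reads c2=0 → after 1×micro: 1; S2 reads c1=0 → after 1×micro: 3 ⇒ (c0=0, c1=1, c2=3)
macro 6: S0 reads c1=1 → after 2×micro: 2; S1 reads c2=3 → after 1×micro: 0; S2 reads c1=1 → after 1×micro: 0 ⇒ (c0=2, c1=0, c2=0)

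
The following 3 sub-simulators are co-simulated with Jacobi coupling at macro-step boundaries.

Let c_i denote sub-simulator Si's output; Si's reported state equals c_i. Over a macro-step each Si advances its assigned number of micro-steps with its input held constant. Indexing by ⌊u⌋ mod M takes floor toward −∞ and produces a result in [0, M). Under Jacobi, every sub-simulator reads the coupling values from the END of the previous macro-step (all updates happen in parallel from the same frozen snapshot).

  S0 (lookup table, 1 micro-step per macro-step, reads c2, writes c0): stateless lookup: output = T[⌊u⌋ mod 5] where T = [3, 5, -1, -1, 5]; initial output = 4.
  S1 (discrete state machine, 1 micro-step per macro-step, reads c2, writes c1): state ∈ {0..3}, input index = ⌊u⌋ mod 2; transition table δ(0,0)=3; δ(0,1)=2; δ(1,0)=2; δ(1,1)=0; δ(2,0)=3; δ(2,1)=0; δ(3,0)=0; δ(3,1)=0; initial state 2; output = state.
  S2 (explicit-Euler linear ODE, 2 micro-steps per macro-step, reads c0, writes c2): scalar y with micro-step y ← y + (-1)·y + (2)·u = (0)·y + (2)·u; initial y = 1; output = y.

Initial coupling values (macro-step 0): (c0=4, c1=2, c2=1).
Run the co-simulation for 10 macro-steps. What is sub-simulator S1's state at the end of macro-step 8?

macro 1: S0 reads c2=1 → after 1×micro: 5; S1 reads c2=1 → after 1×micro: 0; S2 reads c0=4 → after 2×micro: 8 ⇒ (c0=5, c1=0, c2=8)
macro 2: S0 reads c2=8 → after 1×micro: -1; S1 reads c2=8 → after 1×micro: 3; S2 reads c0=5 → after 2×micro: 10 ⇒ (c0=-1, c1=3, c2=10)
macro 3: S0 reads c2=10 → after 1×micro: 3; S1 reads c2=10 → after 1×micro: 0; S2 reads c0=-1 → after 2×micro: -2 ⇒ (c0=3, c1=0, c2=-2)
macro 4: S0 reads c2=-2 → after 1×micro: -1; S1 reads c2=-2 → after 1×micro: 3; S2 reads c0=3 → after 2×micro: 6 ⇒ (c0=-1, c1=3, c2=6)
macro 5: S0 reads c2=6 → after 1×micro: 5; S1 reads c2=6 → after 1×micro: 0; S2 reads c0=-1 → after 2×micro: -2 ⇒ (c0=5, c1=0, c2=-2)
macro 6: S0 reads c2=-2 → after 1×micro: -1; S1 reads c2=-2 → after 1×micro: 3; S2 reads c0=5 → after 2×micro: 10 ⇒ (c0=-1, c1=3, c2=10)
macro 7: S0 reads c2=10 → after 1×micro: 3; S1 reads c2=10 → after 1×micro: 0; S2 reads c0=-1 → after 2×micro: -2 ⇒ (c0=3, c1=0, c2=-2)
macro 8: S0 reads c2=-2 → after 1×micro: -1; S1 reads c2=-2 → after 1×micro: 3; S2 reads c0=3 → after 2×micro: 6 ⇒ (c0=-1, c1=3, c2=6)
macro 9: S0 reads c2=6 → after 1×micro: 5; S1 reads c2=6 → after 1×micro: 0; S2 reads c0=-1 → after 2×micro: -2 ⇒ (c0=5, c1=0, c2=-2)
macro 10: S0 reads c2=-2 → after 1×micro: -1; S1 reads c2=-2 → after 1×micro: 3; S2 reads c0=5 → after 2×micro: 10 ⇒ (c0=-1, c1=3, c2=10)

S1 state at macro-step 8 = 3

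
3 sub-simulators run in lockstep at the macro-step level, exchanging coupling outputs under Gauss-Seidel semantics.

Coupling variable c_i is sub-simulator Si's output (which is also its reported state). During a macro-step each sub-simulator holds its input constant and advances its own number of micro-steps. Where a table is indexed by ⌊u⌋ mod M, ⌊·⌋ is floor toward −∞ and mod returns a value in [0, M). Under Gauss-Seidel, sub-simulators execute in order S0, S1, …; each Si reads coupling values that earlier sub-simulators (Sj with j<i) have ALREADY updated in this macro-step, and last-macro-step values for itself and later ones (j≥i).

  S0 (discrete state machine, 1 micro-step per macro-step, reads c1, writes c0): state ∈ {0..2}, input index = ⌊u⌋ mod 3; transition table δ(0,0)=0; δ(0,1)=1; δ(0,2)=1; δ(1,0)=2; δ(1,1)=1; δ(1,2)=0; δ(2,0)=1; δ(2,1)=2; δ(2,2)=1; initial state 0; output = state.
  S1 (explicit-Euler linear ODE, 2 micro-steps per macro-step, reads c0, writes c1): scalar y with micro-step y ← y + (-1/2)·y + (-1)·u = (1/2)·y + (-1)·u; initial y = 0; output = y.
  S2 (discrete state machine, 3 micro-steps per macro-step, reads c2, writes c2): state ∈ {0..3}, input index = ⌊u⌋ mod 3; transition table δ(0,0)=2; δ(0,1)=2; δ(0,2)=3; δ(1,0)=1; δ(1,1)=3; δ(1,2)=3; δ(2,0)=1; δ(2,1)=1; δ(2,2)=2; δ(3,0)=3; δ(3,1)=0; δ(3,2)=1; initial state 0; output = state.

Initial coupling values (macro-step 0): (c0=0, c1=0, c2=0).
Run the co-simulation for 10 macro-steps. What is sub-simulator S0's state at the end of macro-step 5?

S0 state at macro-step 5 = 0

macro 1: S0 reads c1=0 → after 1×micro: 0; S1 reads c0=0 → after 2×micro: 0; S2 reads c2=0 → after 3×micro: 1 ⇒ (c0=0, c1=0, c2=1)
macro 2: S0 reads c1=0 → after 1×micro: 0; S1 reads c0=0 → after 2×micro: 0; S2 reads c2=1 → after 3×micro: 2 ⇒ (c0=0, c1=0, c2=2)
macro 3: S0 reads c1=0 → after 1×micro: 0; S1 reads c0=0 → after 2×micro: 0; S2 reads c2=2 → after 3×micro: 2 ⇒ (c0=0, c1=0, c2=2)
macro 4: S0 reads c1=0 → after 1×micro: 0; S1 reads c0=0 → after 2×micro: 0; S2 reads c2=2 → after 3×micro: 2 ⇒ (c0=0, c1=0, c2=2)
macro 5: S0 reads c1=0 → after 1×micro: 0; S1 reads c0=0 → after 2×micro: 0; S2 reads c2=2 → after 3×micro: 2 ⇒ (c0=0, c1=0, c2=2)
macro 6: S0 reads c1=0 → after 1×micro: 0; S1 reads c0=0 → after 2×micro: 0; S2 reads c2=2 → after 3×micro: 2 ⇒ (c0=0, c1=0, c2=2)
macro 7: S0 reads c1=0 → after 1×micro: 0; S1 reads c0=0 → after 2×micro: 0; S2 reads c2=2 → after 3×micro: 2 ⇒ (c0=0, c1=0, c2=2)
macro 8: S0 reads c1=0 → after 1×micro: 0; S1 reads c0=0 → after 2×micro: 0; S2 reads c2=2 → after 3×micro: 2 ⇒ (c0=0, c1=0, c2=2)
macro 9: S0 reads c1=0 → after 1×micro: 0; S1 reads c0=0 → after 2×micro: 0; S2 reads c2=2 → after 3×micro: 2 ⇒ (c0=0, c1=0, c2=2)
macro 10: S0 reads c1=0 → after 1×micro: 0; S1 reads c0=0 → after 2×micro: 0; S2 reads c2=2 → after 3×micro: 2 ⇒ (c0=0, c1=0, c2=2)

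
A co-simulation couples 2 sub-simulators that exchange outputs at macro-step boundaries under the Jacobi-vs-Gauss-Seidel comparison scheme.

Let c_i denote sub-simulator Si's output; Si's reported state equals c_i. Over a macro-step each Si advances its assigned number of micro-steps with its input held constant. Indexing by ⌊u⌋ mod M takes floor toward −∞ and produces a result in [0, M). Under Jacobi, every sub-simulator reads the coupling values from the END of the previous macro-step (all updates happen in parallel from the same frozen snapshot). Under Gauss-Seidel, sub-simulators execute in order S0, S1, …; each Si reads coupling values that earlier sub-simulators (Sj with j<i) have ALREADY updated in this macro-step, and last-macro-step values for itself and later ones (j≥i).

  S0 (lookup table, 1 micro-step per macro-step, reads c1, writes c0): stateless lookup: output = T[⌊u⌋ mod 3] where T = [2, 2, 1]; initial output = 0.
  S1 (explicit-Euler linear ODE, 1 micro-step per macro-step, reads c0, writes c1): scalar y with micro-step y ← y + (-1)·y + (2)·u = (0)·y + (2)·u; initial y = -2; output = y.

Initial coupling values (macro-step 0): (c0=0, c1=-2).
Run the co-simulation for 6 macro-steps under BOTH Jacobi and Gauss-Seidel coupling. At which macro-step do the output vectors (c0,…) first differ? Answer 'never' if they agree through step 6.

[Jacobi] macro 1: S0 reads c1=-2 → after 1×micro: 2; S1 reads c0=0 → after 1×micro: 0 ⇒ (c0=2, c1=0)
[Jacobi] macro 2: S0 reads c1=0 → after 1×micro: 2; S1 reads c0=2 → after 1×micro: 4 ⇒ (c0=2, c1=4)
[Jacobi] macro 3: S0 reads c1=4 → after 1×micro: 2; S1 reads c0=2 → after 1×micro: 4 ⇒ (c0=2, c1=4)
[Jacobi] macro 4: S0 reads c1=4 → after 1×micro: 2; S1 reads c0=2 → after 1×micro: 4 ⇒ (c0=2, c1=4)
[Jacobi] macro 5: S0 reads c1=4 → after 1×micro: 2; S1 reads c0=2 → after 1×micro: 4 ⇒ (c0=2, c1=4)
[Jacobi] macro 6: S0 reads c1=4 → after 1×micro: 2; S1 reads c0=2 → after 1×micro: 4 ⇒ (c0=2, c1=4)
[Gauss-Seidel] macro 1: S0 reads c1=-2 → after 1×micro: 2; S1 reads c0=2 → after 1×micro: 4 ⇒ (c0=2, c1=4)
[Gauss-Seidel] macro 2: S0 reads c1=4 → after 1×micro: 2; S1 reads c0=2 → after 1×micro: 4 ⇒ (c0=2, c1=4)
[Gauss-Seidel] macro 3: S0 reads c1=4 → after 1×micro: 2; S1 reads c0=2 → after 1×micro: 4 ⇒ (c0=2, c1=4)
[Gauss-Seidel] macro 4: S0 reads c1=4 → after 1×micro: 2; S1 reads c0=2 → after 1×micro: 4 ⇒ (c0=2, c1=4)
[Gauss-Seidel] macro 5: S0 reads c1=4 → after 1×micro: 2; S1 reads c0=2 → after 1×micro: 4 ⇒ (c0=2, c1=4)
[Gauss-Seidel] macro 6: S0 reads c1=4 → after 1×micro: 2; S1 reads c0=2 → after 1×micro: 4 ⇒ (c0=2, c1=4)

first divergence at macro-step: 1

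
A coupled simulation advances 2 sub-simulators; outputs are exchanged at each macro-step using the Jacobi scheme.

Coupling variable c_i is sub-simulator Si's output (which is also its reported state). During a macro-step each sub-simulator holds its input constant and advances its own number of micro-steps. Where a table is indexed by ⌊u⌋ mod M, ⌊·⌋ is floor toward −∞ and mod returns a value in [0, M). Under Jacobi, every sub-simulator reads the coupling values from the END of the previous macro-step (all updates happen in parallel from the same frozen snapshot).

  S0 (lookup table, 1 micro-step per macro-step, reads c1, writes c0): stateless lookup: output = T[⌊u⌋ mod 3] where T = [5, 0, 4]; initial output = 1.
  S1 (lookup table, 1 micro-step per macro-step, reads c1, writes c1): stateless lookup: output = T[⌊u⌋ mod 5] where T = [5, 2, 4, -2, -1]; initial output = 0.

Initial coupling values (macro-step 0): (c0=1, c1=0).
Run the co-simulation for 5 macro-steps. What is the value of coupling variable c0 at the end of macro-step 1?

c0 at macro-step 1 = 5

macro 1: S0 reads c1=0 → after 1×micro: 5; S1 reads c1=0 → after 1×micro: 5 ⇒ (c0=5, c1=5)
macro 2: S0 reads c1=5 → after 1×micro: 4; S1 reads c1=5 → after 1×micro: 5 ⇒ (c0=4, c1=5)
macro 3: S0 reads c1=5 → after 1×micro: 4; S1 reads c1=5 → after 1×micro: 5 ⇒ (c0=4, c1=5)
macro 4: S0 reads c1=5 → after 1×micro: 4; S1 reads c1=5 → after 1×micro: 5 ⇒ (c0=4, c1=5)
macro 5: S0 reads c1=5 → after 1×micro: 4; S1 reads c1=5 → after 1×micro: 5 ⇒ (c0=4, c1=5)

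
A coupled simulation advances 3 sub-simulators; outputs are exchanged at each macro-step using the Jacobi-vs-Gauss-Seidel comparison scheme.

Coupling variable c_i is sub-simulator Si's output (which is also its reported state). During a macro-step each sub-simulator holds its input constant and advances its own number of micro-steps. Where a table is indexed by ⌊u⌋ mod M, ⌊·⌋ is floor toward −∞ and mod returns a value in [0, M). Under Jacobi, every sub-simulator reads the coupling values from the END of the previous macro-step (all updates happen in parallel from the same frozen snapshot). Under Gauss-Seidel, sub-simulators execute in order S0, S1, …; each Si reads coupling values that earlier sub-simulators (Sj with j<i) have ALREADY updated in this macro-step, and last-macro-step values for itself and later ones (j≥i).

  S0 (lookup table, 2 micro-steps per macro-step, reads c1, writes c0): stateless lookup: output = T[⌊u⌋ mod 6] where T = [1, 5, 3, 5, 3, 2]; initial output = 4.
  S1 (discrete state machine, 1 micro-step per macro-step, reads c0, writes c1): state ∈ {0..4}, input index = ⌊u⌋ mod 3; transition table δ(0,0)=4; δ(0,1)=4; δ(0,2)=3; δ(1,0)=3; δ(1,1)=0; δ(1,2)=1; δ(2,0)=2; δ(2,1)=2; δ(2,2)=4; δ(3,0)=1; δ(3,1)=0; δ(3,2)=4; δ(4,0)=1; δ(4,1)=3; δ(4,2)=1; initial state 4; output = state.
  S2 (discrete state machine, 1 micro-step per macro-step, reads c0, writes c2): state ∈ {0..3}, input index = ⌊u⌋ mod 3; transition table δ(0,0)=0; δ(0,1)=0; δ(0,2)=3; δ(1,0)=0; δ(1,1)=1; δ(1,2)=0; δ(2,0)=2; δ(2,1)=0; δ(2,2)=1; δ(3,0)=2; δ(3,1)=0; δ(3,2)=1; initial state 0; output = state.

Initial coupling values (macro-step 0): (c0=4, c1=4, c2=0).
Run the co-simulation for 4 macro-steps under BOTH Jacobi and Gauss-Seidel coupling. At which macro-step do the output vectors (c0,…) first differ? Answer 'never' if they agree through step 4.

[Jacobi] macro 1: S0 reads c1=4 → after 2×micro: 3; S1 reads c0=4 → after 1×micro: 3; S2 reads c0=4 → after 1×micro: 0 ⇒ (c0=3, c1=3, c2=0)
[Jacobi] macro 2: S0 reads c1=3 → after 2×micro: 5; S1 reads c0=3 → after 1×micro: 1; S2 reads c0=3 → after 1×micro: 0 ⇒ (c0=5, c1=1, c2=0)
[Jacobi] macro 3: S0 reads c1=1 → after 2×micro: 5; S1 reads c0=5 → after 1×micro: 1; S2 reads c0=5 → after 1×micro: 3 ⇒ (c0=5, c1=1, c2=3)
[Jacobi] macro 4: S0 reads c1=1 → after 2×micro: 5; S1 reads c0=5 → after 1×micro: 1; S2 reads c0=5 → after 1×micro: 1 ⇒ (c0=5, c1=1, c2=1)
[Gauss-Seidel] macro 1: S0 reads c1=4 → after 2×micro: 3; S1 reads c0=3 → after 1×micro: 1; S2 reads c0=3 → after 1×micro: 0 ⇒ (c0=3, c1=1, c2=0)
[Gauss-Seidel] macro 2: S0 reads c1=1 → after 2×micro: 5; S1 reads c0=5 → after 1×micro: 1; S2 reads c0=5 → after 1×micro: 3 ⇒ (c0=5, c1=1, c2=3)
[Gauss-Seidel] macro 3: S0 reads c1=1 → after 2×micro: 5; S1 reads c0=5 → after 1×micro: 1; S2 reads c0=5 → after 1×micro: 1 ⇒ (c0=5, c1=1, c2=1)
[Gauss-Seidel] macro 4: S0 reads c1=1 → after 2×micro: 5; S1 reads c0=5 → after 1×micro: 1; S2 reads c0=5 → after 1×micro: 0 ⇒ (c0=5, c1=1, c2=0)

first divergence at macro-step: 1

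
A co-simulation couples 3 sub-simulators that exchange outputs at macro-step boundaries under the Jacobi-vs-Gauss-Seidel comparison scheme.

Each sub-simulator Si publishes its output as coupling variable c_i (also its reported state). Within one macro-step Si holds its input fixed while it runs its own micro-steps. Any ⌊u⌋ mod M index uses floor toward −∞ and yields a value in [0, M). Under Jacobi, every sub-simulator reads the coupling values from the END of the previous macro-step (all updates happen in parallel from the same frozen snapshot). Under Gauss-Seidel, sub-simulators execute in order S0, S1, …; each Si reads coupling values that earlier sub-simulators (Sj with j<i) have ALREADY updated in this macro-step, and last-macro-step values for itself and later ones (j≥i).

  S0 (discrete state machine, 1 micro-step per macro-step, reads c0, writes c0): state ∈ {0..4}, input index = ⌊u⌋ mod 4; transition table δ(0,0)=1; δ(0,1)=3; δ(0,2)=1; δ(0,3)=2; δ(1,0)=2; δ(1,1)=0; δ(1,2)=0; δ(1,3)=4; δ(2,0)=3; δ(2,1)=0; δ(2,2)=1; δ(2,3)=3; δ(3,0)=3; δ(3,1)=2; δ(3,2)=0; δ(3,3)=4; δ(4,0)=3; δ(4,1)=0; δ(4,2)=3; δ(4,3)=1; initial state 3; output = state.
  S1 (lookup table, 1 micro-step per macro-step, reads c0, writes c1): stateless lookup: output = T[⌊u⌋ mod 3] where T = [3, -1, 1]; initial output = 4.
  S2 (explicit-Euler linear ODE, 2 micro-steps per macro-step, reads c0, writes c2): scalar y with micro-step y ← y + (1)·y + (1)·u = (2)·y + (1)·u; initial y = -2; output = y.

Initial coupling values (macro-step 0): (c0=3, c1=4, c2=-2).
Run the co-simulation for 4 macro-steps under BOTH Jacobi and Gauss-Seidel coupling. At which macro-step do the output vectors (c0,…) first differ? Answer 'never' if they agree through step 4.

first divergence at macro-step: 1

[Jacobi] macro 1: S0 reads c0=3 → after 1×micro: 4; S1 reads c0=3 → after 1×micro: 3; S2 reads c0=3 → after 2×micro: 1 ⇒ (c0=4, c1=3, c2=1)
[Jacobi] macro 2: S0 reads c0=4 → after 1×micro: 3; S1 reads c0=4 → after 1×micro: -1; S2 reads c0=4 → after 2×micro: 16 ⇒ (c0=3, c1=-1, c2=16)
[Jacobi] macro 3: S0 reads c0=3 → after 1×micro: 4; S1 reads c0=3 → after 1×micro: 3; S2 reads c0=3 → after 2×micro: 73 ⇒ (c0=4, c1=3, c2=73)
[Jacobi] macro 4: S0 reads c0=4 → after 1×micro: 3; S1 reads c0=4 → after 1×micro: -1; S2 reads c0=4 → after 2×micro: 304 ⇒ (c0=3, c1=-1, c2=304)
[Gauss-Seidel] macro 1: S0 reads c0=3 → after 1×micro: 4; S1 reads c0=4 → after 1×micro: -1; S2 reads c0=4 → after 2×micro: 4 ⇒ (c0=4, c1=-1, c2=4)
[Gauss-Seidel] macro 2: S0 reads c0=4 → after 1×micro: 3; S1 reads c0=3 → after 1×micro: 3; S2 reads c0=3 → after 2×micro: 25 ⇒ (c0=3, c1=3, c2=25)
[Gauss-Seidel] macro 3: S0 reads c0=3 → after 1×micro: 4; S1 reads c0=4 → after 1×micro: -1; S2 reads c0=4 → after 2×micro: 112 ⇒ (c0=4, c1=-1, c2=112)
[Gauss-Seidel] macro 4: S0 reads c0=4 → after 1×micro: 3; S1 reads c0=3 → after 1×micro: 3; S2 reads c0=3 → after 2×micro: 457 ⇒ (c0=3, c1=3, c2=457)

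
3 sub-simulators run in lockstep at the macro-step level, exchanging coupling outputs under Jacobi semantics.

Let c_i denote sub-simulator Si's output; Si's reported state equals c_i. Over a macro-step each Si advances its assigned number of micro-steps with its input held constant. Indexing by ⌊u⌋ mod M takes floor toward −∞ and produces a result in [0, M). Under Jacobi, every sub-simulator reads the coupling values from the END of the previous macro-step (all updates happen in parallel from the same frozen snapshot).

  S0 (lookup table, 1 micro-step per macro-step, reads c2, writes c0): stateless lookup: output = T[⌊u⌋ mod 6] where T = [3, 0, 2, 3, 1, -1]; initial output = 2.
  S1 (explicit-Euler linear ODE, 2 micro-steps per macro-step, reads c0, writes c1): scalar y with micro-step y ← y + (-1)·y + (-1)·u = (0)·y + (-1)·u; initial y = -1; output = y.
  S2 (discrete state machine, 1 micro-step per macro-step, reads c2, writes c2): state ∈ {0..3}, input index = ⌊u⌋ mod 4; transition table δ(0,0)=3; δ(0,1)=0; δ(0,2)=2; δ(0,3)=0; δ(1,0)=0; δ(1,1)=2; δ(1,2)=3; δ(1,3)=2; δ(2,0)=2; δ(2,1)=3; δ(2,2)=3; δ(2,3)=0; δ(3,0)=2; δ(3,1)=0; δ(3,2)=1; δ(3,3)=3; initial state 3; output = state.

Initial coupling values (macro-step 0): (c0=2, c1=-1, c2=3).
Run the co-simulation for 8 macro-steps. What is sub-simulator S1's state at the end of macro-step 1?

macro 1: S0 reads c2=3 → after 1×micro: 3; S1 reads c0=2 → after 2×micro: -2; S2 reads c2=3 → after 1×micro: 3 ⇒ (c0=3, c1=-2, c2=3)
macro 2: S0 reads c2=3 → after 1×micro: 3; S1 reads c0=3 → after 2×micro: -3; S2 reads c2=3 → after 1×micro: 3 ⇒ (c0=3, c1=-3, c2=3)
macro 3: S0 reads c2=3 → after 1×micro: 3; S1 reads c0=3 → after 2×micro: -3; S2 reads c2=3 → after 1×micro: 3 ⇒ (c0=3, c1=-3, c2=3)
macro 4: S0 reads c2=3 → after 1×micro: 3; S1 reads c0=3 → after 2×micro: -3; S2 reads c2=3 → after 1×micro: 3 ⇒ (c0=3, c1=-3, c2=3)
macro 5: S0 reads c2=3 → after 1×micro: 3; S1 reads c0=3 → after 2×micro: -3; S2 reads c2=3 → after 1×micro: 3 ⇒ (c0=3, c1=-3, c2=3)
macro 6: S0 reads c2=3 → after 1×micro: 3; S1 reads c0=3 → after 2×micro: -3; S2 reads c2=3 → after 1×micro: 3 ⇒ (c0=3, c1=-3, c2=3)
macro 7: S0 reads c2=3 → after 1×micro: 3; S1 reads c0=3 → after 2×micro: -3; S2 reads c2=3 → after 1×micro: 3 ⇒ (c0=3, c1=-3, c2=3)
macro 8: S0 reads c2=3 → after 1×micro: 3; S1 reads c0=3 → after 2×micro: -3; S2 reads c2=3 → after 1×micro: 3 ⇒ (c0=3, c1=-3, c2=3)

S1 state at macro-step 1 = -2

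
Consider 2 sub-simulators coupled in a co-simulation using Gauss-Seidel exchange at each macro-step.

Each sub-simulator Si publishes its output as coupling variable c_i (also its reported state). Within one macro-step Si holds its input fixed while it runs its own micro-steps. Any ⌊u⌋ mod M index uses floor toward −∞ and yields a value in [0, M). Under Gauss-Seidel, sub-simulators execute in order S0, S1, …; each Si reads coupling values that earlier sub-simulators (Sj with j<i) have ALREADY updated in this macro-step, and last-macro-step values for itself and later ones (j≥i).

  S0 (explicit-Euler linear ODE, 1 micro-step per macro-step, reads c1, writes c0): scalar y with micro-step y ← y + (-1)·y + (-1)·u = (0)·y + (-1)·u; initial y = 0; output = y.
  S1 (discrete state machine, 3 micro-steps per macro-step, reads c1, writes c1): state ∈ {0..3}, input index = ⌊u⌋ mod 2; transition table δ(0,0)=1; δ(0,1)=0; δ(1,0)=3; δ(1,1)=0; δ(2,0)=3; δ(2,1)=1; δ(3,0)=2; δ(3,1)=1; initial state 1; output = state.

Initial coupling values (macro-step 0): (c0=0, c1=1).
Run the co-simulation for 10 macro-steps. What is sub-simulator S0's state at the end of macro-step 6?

macro 1: S0 reads c1=1 → after 1×micro: -1; S1 reads c1=1 → after 3×micro: 0 ⇒ (c0=-1, c1=0)
macro 2: S0 reads c1=0 → after 1×micro: 0; S1 reads c1=0 → after 3×micro: 2 ⇒ (c0=0, c1=2)
macro 3: S0 reads c1=2 → after 1×micro: -2; S1 reads c1=2 → after 3×micro: 3 ⇒ (c0=-2, c1=3)
macro 4: S0 reads c1=3 → after 1×micro: -3; S1 reads c1=3 → after 3×micro: 0 ⇒ (c0=-3, c1=0)
macro 5: S0 reads c1=0 → after 1×micro: 0; S1 reads c1=0 → after 3×micro: 2 ⇒ (c0=0, c1=2)
macro 6: S0 reads c1=2 → after 1×micro: -2; S1 reads c1=2 → after 3×micro: 3 ⇒ (c0=-2, c1=3)
macro 7: S0 reads c1=3 → after 1×micro: -3; S1 reads c1=3 → after 3×micro: 0 ⇒ (c0=-3, c1=0)
macro 8: S0 reads c1=0 → after 1×micro: 0; S1 reads c1=0 → after 3×micro: 2 ⇒ (c0=0, c1=2)
macro 9: S0 reads c1=2 → after 1×micro: -2; S1 reads c1=2 → after 3×micro: 3 ⇒ (c0=-2, c1=3)
macro 10: S0 reads c1=3 → after 1×micro: -3; S1 reads c1=3 → after 3×micro: 0 ⇒ (c0=-3, c1=0)

S0 state at macro-step 6 = -2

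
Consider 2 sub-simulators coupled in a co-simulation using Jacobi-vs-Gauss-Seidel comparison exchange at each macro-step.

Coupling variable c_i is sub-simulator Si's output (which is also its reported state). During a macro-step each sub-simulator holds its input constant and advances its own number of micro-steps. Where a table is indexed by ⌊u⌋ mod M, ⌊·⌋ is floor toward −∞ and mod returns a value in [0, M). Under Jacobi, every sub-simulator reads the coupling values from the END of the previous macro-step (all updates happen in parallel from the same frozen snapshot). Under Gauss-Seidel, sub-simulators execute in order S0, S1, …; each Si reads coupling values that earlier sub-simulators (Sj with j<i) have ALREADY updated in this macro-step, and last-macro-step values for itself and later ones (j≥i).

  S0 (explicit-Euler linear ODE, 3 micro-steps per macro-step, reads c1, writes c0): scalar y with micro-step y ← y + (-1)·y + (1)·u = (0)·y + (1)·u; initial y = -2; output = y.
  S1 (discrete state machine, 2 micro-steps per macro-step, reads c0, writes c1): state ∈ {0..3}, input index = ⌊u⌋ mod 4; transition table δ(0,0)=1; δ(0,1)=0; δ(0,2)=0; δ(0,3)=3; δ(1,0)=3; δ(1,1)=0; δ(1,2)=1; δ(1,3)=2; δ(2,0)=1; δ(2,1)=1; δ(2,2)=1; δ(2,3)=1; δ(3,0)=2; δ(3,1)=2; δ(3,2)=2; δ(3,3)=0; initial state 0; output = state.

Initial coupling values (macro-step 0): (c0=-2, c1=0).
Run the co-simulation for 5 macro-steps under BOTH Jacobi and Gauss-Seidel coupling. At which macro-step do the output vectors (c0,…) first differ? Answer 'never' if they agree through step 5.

[Jacobi] macro 1: S0 reads c1=0 → after 3×micro: 0; S1 reads c0=-2 → after 2×micro: 0 ⇒ (c0=0, c1=0)
[Jacobi] macro 2: S0 reads c1=0 → after 3×micro: 0; S1 reads c0=0 → after 2×micro: 3 ⇒ (c0=0, c1=3)
[Jacobi] macro 3: S0 reads c1=3 → after 3×micro: 3; S1 reads c0=0 → after 2×micro: 1 ⇒ (c0=3, c1=1)
[Jacobi] macro 4: S0 reads c1=1 → after 3×micro: 1; S1 reads c0=3 → after 2×micro: 1 ⇒ (c0=1, c1=1)
[Jacobi] macro 5: S0 reads c1=1 → after 3×micro: 1; S1 reads c0=1 → after 2×micro: 0 ⇒ (c0=1, c1=0)
[Gauss-Seidel] macro 1: S0 reads c1=0 → after 3×micro: 0; S1 reads c0=0 → after 2×micro: 3 ⇒ (c0=0, c1=3)
[Gauss-Seidel] macro 2: S0 reads c1=3 → after 3×micro: 3; S1 reads c0=3 → after 2×micro: 3 ⇒ (c0=3, c1=3)
[Gauss-Seidel] macro 3: S0 reads c1=3 → after 3×micro: 3; S1 reads c0=3 → after 2×micro: 3 ⇒ (c0=3, c1=3)
[Gauss-Seidel] macro 4: S0 reads c1=3 → after 3×micro: 3; S1 reads c0=3 → after 2×micro: 3 ⇒ (c0=3, c1=3)
[Gauss-Seidel] macro 5: S0 reads c1=3 → after 3×micro: 3; S1 reads c0=3 → after 2×micro: 3 ⇒ (c0=3, c1=3)

first divergence at macro-step: 1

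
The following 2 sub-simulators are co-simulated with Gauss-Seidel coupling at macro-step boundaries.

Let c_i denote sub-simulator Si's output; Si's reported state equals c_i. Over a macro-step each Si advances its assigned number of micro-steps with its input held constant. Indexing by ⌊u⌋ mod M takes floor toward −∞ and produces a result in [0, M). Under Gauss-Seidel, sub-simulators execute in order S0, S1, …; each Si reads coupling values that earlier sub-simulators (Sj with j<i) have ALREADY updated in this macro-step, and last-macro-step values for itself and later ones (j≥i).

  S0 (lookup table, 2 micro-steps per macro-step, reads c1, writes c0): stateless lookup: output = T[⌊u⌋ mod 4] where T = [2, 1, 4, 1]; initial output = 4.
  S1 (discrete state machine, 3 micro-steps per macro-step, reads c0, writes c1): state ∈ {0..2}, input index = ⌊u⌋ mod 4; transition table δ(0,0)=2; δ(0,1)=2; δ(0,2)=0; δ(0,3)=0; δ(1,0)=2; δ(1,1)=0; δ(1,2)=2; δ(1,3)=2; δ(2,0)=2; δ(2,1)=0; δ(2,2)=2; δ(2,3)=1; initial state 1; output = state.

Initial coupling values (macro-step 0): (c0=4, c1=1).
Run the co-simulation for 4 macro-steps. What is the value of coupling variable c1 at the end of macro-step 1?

macro 1: S0 reads c1=1 → after 2×micro: 1; S1 reads c0=1 → after 3×micro: 0 ⇒ (c0=1, c1=0)
macro 2: S0 reads c1=0 → after 2×micro: 2; S1 reads c0=2 → after 3×micro: 0 ⇒ (c0=2, c1=0)
macro 3: S0 reads c1=0 → after 2×micro: 2; S1 reads c0=2 → after 3×micro: 0 ⇒ (c0=2, c1=0)
macro 4: S0 reads c1=0 → after 2×micro: 2; S1 reads c0=2 → after 3×micro: 0 ⇒ (c0=2, c1=0)

c1 at macro-step 1 = 0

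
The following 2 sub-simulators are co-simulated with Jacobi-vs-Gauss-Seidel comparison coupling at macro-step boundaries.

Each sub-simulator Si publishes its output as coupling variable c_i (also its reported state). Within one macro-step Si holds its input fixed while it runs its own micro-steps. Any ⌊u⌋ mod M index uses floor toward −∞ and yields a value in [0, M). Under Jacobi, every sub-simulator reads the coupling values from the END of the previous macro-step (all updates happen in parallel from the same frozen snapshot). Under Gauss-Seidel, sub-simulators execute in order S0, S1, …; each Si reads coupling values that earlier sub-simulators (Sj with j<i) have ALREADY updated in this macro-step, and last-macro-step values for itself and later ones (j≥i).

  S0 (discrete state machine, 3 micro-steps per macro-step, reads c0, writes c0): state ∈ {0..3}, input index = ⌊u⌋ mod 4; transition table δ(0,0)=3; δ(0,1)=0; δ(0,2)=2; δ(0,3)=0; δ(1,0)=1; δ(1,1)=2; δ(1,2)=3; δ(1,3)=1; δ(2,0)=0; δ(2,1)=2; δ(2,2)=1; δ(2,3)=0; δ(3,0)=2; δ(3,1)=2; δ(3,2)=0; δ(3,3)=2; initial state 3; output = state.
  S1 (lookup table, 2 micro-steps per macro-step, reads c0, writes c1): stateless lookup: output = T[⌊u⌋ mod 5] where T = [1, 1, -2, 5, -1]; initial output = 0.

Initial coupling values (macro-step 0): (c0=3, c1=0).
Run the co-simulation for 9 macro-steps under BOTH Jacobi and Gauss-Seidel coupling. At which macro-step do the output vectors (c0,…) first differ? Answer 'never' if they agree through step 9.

first divergence at macro-step: 1

[Jacobi] macro 1: S0 reads c0=3 → after 3×micro: 0; S1 reads c0=3 → after 2×micro: 5 ⇒ (c0=0, c1=5)
[Jacobi] macro 2: S0 reads c0=0 → after 3×micro: 0; S1 reads c0=0 → after 2×micro: 1 ⇒ (c0=0, c1=1)
[Jacobi] macro 3: S0 reads c0=0 → after 3×micro: 0; S1 reads c0=0 → after 2×micro: 1 ⇒ (c0=0, c1=1)
[Jacobi] macro 4: S0 reads c0=0 → after 3×micro: 0; S1 reads c0=0 → after 2×micro: 1 ⇒ (c0=0, c1=1)
[Jacobi] macro 5: S0 reads c0=0 → after 3×micro: 0; S1 reads c0=0 → after 2×micro: 1 ⇒ (c0=0, c1=1)
[Jacobi] macro 6: S0 reads c0=0 → after 3×micro: 0; S1 reads c0=0 → after 2×micro: 1 ⇒ (c0=0, c1=1)
[Jacobi] macro 7: S0 reads c0=0 → after 3×micro: 0; S1 reads c0=0 → after 2×micro: 1 ⇒ (c0=0, c1=1)
[Jacobi] macro 8: S0 reads c0=0 → after 3×micro: 0; S1 reads c0=0 → after 2×micro: 1 ⇒ (c0=0, c1=1)
[Jacobi] macro 9: S0 reads c0=0 → after 3×micro: 0; S1 reads c0=0 → after 2×micro: 1 ⇒ (c0=0, c1=1)
[Gauss-Seidel] macro 1: S0 reads c0=3 → after 3×micro: 0; S1 reads c0=0 → after 2×micro: 1 ⇒ (c0=0, c1=1)
[Gauss-Seidel] macro 2: S0 reads c0=0 → after 3×micro: 0; S1 reads c0=0 → after 2×micro: 1 ⇒ (c0=0, c1=1)
[Gauss-Seidel] macro 3: S0 reads c0=0 → after 3×micro: 0; S1 reads c0=0 → after 2×micro: 1 ⇒ (c0=0, c1=1)
[Gauss-Seidel] macro 4: S0 reads c0=0 → after 3×micro: 0; S1 reads c0=0 → after 2×micro: 1 ⇒ (c0=0, c1=1)
[Gauss-Seidel] macro 5: S0 reads c0=0 → after 3×micro: 0; S1 reads c0=0 → after 2×micro: 1 ⇒ (c0=0, c1=1)
[Gauss-Seidel] macro 6: S0 reads c0=0 → after 3×micro: 0; S1 reads c0=0 → after 2×micro: 1 ⇒ (c0=0, c1=1)
[Gauss-Seidel] macro 7: S0 reads c0=0 → after 3×micro: 0; S1 reads c0=0 → after 2×micro: 1 ⇒ (c0=0, c1=1)
[Gauss-Seidel] macro 8: S0 reads c0=0 → after 3×micro: 0; S1 reads c0=0 → after 2×micro: 1 ⇒ (c0=0, c1=1)
[Gauss-Seidel] macro 9: S0 reads c0=0 → after 3×micro: 0; S1 reads c0=0 → after 2×micro: 1 ⇒ (c0=0, c1=1)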